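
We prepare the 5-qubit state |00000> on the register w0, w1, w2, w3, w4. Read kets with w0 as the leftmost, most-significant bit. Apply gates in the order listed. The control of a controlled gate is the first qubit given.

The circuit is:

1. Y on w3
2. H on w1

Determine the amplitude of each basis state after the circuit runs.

The resulting statevector has amplitude sqrt(2)*I/2 on |00010>, sqrt(2)*I/2 on |01010>, and 0 on every other basis state.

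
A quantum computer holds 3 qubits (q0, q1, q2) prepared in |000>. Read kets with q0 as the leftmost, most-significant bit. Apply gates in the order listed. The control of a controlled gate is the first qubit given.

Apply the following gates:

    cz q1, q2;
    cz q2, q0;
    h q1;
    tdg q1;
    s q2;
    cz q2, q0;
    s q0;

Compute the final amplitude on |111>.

The amplitude on |111> is 0.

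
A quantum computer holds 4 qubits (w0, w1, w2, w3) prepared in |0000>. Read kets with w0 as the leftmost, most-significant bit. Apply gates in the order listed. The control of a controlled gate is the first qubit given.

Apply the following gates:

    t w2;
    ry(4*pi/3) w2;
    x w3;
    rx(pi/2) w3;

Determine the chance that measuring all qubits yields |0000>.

Outcome |0000> occurs with probability 1/8.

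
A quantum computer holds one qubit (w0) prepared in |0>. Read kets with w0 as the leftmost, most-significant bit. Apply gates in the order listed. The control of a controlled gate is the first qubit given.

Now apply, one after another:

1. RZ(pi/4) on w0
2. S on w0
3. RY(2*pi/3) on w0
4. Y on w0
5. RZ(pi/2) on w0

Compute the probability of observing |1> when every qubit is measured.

A full measurement returns |1> with probability 1/4.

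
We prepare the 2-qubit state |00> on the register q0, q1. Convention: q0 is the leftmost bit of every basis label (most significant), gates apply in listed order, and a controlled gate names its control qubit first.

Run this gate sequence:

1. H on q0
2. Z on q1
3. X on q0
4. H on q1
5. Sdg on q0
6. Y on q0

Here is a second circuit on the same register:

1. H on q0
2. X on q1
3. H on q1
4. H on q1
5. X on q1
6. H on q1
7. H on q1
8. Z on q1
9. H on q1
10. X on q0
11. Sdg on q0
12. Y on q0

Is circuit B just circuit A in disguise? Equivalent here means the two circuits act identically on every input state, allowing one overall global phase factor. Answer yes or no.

Yes: on every input state the two circuits agree up to one overall phase factor.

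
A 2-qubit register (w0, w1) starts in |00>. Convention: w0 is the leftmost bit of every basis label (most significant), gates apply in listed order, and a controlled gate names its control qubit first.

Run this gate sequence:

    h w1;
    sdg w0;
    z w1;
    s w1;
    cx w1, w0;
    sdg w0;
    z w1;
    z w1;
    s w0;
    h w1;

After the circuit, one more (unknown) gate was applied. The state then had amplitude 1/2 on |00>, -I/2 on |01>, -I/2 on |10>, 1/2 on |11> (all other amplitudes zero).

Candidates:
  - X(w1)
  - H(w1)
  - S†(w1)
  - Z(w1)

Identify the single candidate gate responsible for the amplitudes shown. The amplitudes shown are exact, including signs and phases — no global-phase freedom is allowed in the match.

It was S†(w1) that produced the state shown.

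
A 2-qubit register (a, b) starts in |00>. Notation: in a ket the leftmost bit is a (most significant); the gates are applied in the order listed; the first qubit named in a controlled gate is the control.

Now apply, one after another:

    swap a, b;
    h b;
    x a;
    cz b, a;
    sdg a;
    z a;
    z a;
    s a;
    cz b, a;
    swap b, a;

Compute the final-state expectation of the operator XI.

The expectation value of XI is 1.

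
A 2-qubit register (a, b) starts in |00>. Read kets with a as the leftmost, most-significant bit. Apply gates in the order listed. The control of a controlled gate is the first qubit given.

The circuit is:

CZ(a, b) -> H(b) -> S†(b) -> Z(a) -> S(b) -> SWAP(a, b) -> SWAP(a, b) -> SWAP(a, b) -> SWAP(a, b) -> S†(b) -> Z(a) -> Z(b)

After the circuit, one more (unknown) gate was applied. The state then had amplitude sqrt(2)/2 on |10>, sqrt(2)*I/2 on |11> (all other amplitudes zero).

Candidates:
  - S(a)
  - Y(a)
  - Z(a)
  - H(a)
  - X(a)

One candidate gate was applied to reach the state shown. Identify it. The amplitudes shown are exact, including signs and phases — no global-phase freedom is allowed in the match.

The unique candidate consistent with the amplitudes is X(a). Key observation: steps 4-11 multiply out to the identity, so the circuit reduces to the remaining gates.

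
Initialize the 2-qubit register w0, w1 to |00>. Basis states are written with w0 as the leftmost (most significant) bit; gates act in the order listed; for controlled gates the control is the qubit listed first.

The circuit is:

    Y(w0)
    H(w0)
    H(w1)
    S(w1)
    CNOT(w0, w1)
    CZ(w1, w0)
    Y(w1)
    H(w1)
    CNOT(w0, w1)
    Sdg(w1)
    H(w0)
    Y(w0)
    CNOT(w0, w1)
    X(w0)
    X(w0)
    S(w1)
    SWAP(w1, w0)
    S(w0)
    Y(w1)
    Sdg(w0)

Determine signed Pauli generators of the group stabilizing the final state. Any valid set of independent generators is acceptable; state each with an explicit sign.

The stabilizer group can be generated by -IX, +ZI, among other valid generating sets.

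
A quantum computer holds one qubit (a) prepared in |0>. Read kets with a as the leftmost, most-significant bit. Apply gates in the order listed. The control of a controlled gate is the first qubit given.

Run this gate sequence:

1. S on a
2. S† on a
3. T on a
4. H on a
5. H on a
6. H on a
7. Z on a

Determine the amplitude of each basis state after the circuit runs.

The resulting statevector has amplitude sqrt(2)/2 on |0>, -sqrt(2)/2 on |1>. Key observation: gates 1-2 undo each other exactly, leaving only the rest of the circuit to track.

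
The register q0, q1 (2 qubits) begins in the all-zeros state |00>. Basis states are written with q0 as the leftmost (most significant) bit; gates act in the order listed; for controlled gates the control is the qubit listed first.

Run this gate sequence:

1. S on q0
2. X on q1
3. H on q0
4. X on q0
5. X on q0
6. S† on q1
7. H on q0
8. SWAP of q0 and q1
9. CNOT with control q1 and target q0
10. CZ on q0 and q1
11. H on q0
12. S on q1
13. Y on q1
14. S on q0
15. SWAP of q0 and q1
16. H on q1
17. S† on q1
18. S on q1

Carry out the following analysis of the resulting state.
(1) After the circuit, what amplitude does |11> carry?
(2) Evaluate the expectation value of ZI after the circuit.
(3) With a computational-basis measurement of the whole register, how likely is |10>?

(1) The final state's coefficient on |11> equals 1/2 + I/2.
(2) In the final state, ZI has expectation -1.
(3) The probability of measuring |10> is 1/2.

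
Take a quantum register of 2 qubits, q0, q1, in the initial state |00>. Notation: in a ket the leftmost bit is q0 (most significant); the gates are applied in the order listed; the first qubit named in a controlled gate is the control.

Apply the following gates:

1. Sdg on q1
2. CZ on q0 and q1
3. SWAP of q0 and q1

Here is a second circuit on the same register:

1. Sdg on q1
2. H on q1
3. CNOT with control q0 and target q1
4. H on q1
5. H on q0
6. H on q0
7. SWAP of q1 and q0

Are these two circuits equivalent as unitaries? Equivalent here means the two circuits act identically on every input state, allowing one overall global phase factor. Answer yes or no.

Yes — the two circuits implement the same unitary up to a global phase.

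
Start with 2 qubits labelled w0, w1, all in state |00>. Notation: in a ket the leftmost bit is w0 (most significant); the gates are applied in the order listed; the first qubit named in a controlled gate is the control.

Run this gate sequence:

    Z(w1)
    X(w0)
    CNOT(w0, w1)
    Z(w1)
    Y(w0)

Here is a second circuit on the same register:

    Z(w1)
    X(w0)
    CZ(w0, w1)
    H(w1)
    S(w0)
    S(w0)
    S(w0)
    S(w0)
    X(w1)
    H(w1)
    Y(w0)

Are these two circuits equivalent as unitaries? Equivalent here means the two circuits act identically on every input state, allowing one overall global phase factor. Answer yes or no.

No, they are not equivalent — no single phase factor reconciles the two unitaries.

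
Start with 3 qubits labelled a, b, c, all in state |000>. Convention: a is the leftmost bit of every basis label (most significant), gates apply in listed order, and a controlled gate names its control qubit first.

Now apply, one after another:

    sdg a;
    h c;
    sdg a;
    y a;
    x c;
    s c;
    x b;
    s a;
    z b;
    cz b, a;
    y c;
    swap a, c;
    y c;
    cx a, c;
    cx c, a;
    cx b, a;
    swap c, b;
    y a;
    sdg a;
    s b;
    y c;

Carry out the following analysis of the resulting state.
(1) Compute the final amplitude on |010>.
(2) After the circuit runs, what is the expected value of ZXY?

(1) The amplitude on |010> is sqrt(2)*I/2.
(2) In the final state, ZXY has expectation 0.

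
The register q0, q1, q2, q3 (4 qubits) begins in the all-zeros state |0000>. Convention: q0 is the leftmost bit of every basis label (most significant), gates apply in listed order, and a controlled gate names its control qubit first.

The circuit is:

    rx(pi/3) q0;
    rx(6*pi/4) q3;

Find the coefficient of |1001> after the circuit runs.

|1001> carries amplitude -sqrt(2)/4 in the final state.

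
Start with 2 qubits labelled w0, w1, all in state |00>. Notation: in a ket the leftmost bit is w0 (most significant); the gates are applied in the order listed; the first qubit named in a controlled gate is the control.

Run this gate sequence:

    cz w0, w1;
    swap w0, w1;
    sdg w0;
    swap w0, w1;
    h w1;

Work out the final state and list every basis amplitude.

The final amplitudes are sqrt(2)/2 on |00>, sqrt(2)/2 on |01>, 0 on |10>, 0 on |11>.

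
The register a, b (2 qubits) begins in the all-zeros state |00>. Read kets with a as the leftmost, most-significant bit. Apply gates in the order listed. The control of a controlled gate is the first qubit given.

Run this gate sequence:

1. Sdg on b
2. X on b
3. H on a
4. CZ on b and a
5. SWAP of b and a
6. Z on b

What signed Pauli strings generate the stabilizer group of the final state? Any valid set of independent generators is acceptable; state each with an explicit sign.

The stabilizer group can be generated by +IX, -ZI, among other valid generating sets.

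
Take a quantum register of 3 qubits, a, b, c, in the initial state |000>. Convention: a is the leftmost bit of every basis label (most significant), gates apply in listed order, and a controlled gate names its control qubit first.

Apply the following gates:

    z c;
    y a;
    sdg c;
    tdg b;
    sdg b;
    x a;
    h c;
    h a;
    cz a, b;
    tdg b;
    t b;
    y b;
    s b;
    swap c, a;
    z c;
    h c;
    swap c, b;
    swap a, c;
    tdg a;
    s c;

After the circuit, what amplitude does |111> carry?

The amplitude on |111> is -sqrt(2)*exp(3*I*pi/4)/2.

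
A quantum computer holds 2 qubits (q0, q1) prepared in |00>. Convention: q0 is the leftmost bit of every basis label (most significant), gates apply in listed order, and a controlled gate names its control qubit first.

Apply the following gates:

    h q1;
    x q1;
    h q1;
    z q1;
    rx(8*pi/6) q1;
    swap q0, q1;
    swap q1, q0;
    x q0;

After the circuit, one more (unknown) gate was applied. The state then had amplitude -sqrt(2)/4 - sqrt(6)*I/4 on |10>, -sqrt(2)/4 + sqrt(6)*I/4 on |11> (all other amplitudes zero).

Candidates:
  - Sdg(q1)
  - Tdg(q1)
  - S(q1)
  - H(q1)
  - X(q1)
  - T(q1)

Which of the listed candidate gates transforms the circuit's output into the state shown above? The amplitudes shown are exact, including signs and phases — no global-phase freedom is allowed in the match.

The applied gate was H(q1). Key observation: the block from step 1 through step 4 cancels to the identity and can be dropped.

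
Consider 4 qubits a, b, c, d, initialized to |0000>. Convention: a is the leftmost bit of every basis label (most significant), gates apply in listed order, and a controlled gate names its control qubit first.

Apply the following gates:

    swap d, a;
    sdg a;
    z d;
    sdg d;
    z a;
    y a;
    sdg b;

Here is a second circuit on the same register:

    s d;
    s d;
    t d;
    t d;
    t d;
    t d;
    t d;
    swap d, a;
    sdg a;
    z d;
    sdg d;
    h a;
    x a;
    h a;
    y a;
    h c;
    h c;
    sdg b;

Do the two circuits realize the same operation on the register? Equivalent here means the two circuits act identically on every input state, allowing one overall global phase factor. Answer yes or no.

No: there is an input state on which the two circuits produce genuinely different outputs (not merely differing by a phase).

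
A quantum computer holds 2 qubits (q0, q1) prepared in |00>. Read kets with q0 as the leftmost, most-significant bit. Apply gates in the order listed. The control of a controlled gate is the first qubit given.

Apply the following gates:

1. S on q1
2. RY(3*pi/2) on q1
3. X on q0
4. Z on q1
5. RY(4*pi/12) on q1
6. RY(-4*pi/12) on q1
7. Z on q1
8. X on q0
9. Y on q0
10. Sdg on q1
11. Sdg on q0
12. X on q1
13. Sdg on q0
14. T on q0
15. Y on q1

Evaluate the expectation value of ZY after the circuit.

The expectation value of ZY is 1. Key observation: steps 3-8 multiply out to the identity, so the circuit reduces to the remaining gates.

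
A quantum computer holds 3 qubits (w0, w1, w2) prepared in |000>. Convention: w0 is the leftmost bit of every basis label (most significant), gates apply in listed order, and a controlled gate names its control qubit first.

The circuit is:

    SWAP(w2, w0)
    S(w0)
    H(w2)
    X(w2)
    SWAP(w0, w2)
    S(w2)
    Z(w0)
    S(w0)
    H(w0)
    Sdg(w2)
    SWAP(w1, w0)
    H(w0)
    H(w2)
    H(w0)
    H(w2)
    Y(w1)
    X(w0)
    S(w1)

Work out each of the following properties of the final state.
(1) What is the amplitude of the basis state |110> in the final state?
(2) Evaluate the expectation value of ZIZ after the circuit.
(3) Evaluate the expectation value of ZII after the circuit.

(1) The amplitude on |110> is -1/2 + I/2.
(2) The observable ZIZ averages to -1.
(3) The observable ZII averages to -1.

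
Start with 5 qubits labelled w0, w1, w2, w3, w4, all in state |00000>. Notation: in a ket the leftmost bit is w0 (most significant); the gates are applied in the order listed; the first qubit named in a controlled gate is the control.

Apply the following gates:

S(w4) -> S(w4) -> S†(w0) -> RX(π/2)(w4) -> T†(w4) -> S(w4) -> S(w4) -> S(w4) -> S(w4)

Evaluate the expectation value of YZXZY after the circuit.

In the final state, YZXZY has expectation 0.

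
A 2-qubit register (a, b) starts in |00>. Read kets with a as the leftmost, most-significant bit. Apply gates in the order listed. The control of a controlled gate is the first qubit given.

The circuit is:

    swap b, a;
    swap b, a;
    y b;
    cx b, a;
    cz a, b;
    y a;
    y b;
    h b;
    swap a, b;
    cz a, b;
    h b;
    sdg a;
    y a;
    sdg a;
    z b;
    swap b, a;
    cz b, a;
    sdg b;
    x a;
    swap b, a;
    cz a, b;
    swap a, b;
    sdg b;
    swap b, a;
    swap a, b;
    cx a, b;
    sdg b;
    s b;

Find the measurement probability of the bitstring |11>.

Outcome |11> occurs with probability 1/4. Key observation: the block from step 1 through step 2 cancels to the identity and can be dropped.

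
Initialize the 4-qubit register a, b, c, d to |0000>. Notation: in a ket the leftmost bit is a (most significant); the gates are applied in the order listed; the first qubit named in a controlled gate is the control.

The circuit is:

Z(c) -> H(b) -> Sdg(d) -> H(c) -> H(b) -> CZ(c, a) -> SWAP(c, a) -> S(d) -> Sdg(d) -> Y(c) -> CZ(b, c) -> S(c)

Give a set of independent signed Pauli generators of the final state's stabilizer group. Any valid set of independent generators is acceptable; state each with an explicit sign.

The stabilizer group can be generated by +XIII, +IZII, -IIZI, +IIIZ, among other valid generating sets.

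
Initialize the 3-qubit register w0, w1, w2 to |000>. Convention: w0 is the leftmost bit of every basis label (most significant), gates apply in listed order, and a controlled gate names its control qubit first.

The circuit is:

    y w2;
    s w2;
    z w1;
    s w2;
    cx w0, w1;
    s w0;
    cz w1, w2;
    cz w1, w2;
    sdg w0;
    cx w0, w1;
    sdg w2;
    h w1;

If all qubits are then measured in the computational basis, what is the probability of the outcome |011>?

Outcome |011> occurs with probability 1/2. Key observation: gates 4-11 undo each other exactly, leaving only the rest of the circuit to track.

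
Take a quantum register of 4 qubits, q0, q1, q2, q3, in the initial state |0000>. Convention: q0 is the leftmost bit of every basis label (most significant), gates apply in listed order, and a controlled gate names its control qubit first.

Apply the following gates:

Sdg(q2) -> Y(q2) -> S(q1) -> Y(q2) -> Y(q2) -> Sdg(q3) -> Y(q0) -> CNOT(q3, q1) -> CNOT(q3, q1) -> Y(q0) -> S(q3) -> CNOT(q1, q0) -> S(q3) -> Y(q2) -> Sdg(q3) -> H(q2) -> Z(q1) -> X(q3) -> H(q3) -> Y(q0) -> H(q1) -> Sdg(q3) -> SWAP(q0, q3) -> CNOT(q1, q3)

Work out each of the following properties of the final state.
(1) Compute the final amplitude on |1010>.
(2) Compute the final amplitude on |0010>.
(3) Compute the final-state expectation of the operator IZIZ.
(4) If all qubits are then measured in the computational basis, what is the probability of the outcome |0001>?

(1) The final state's coefficient on |1010> equals 0. Key observation: steps 6-11 multiply out to the identity, so the circuit reduces to the remaining gates.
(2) The amplitude on |0010> is 0.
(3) In the final state, IZIZ has expectation -1.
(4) A full measurement returns |0001> with probability 1/8.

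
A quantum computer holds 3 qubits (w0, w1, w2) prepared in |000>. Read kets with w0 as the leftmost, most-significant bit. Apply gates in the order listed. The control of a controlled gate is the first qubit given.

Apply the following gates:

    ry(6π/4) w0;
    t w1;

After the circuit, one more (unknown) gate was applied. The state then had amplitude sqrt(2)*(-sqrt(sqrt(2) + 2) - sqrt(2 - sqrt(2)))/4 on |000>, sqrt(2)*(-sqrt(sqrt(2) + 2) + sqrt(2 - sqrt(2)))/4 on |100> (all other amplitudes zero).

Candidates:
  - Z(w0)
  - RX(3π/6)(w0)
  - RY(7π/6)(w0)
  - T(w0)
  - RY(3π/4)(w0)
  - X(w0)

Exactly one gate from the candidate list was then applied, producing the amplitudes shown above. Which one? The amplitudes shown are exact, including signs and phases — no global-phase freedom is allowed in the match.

The unique candidate consistent with the amplitudes is RY(3π/4)(w0).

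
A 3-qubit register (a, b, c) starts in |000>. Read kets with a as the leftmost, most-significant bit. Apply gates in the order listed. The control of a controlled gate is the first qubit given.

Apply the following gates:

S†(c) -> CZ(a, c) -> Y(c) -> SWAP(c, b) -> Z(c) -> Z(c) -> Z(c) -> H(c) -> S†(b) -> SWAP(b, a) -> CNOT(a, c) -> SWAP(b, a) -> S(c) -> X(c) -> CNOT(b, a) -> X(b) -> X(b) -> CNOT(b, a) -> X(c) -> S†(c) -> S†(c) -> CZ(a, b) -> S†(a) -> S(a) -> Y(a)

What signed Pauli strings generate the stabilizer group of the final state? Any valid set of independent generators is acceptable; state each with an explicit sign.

The stabilizer group can be generated by -IIY, -ZII, -IZI, among other valid generating sets. Key observation: steps 13-20 multiply out to the identity, so the circuit reduces to the remaining gates.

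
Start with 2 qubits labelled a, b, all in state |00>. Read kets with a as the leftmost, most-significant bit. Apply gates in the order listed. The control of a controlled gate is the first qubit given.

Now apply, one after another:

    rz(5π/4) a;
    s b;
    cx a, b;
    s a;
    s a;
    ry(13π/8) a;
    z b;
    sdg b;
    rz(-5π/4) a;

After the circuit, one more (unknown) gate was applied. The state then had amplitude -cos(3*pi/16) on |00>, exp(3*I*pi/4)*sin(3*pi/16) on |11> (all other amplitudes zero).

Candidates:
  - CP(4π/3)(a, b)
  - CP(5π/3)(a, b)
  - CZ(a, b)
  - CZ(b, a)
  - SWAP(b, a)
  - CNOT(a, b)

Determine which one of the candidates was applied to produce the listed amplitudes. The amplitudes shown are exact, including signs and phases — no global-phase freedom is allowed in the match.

The unique candidate consistent with the amplitudes is CNOT(a, b).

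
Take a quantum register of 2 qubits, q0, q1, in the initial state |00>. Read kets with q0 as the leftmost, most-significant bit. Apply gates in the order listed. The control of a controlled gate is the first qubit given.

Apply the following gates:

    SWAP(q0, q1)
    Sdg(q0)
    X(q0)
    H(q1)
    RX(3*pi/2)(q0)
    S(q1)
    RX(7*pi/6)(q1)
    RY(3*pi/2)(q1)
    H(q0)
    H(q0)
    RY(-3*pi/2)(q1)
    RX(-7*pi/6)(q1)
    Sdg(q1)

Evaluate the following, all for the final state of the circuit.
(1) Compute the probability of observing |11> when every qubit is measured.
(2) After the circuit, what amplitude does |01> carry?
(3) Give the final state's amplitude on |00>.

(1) The probability of measuring |11> is 1/4. Key observation: gates 6-13 undo each other exactly, leaving only the rest of the circuit to track.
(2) |01> carries amplitude -I/2 in the final state.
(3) The amplitude on |00> is -I/2.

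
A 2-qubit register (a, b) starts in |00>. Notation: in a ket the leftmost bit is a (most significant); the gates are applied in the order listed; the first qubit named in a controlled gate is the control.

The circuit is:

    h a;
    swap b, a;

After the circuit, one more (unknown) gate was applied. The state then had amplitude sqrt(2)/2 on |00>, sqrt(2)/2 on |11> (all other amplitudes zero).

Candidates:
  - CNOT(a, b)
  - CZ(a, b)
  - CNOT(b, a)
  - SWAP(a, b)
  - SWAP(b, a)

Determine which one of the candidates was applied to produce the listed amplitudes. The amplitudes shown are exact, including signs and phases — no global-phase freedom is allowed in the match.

It was CNOT(b, a) that produced the state shown.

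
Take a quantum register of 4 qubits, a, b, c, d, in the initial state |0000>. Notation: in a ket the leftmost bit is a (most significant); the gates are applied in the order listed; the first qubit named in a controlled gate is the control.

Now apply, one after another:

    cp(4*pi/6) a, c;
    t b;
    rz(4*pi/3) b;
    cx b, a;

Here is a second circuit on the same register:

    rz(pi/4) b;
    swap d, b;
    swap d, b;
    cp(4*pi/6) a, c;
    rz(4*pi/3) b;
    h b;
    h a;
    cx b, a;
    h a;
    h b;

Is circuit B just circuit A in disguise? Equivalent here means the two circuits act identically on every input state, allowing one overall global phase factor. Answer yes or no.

No: there is an input state on which the two circuits produce genuinely different outputs (not merely differing by a phase).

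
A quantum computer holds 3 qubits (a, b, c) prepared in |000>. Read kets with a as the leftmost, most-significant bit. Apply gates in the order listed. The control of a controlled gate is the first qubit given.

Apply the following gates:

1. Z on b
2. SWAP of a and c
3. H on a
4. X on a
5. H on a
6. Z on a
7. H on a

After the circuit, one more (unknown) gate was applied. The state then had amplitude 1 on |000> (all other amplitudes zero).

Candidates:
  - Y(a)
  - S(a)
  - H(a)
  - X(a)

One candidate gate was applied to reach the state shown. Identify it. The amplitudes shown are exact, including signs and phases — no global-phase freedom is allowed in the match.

The unique candidate consistent with the amplitudes is H(a).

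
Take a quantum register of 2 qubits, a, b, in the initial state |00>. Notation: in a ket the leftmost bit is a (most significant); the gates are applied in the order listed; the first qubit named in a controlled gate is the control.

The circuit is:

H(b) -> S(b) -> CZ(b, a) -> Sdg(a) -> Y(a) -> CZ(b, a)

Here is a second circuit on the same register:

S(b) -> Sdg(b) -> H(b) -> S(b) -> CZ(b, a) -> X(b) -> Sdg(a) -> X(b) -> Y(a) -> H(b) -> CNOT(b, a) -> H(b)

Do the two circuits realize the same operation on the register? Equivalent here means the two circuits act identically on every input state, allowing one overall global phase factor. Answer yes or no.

No: there is an input state on which the two circuits produce genuinely different outputs (not merely differing by a phase).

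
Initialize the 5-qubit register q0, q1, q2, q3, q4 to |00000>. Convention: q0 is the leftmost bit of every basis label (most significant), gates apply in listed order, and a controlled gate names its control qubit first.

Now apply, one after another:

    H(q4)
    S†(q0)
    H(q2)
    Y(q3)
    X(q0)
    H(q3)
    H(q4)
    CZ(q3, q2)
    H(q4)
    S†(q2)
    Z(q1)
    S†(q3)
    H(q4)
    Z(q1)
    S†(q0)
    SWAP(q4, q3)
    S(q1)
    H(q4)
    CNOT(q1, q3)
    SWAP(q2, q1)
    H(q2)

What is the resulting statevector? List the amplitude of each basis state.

The final amplitudes are 1/4 + I/4 on |10000>, 1/4 - I/4 on |10001>, 1/4 + I/4 on |10100>, 1/4 - I/4 on |10101>, -1/4 - I/4 on |11000>, 1/4 - I/4 on |11001>, -1/4 - I/4 on |11100>, 1/4 - I/4 on |11101>, and 0 on every other basis state.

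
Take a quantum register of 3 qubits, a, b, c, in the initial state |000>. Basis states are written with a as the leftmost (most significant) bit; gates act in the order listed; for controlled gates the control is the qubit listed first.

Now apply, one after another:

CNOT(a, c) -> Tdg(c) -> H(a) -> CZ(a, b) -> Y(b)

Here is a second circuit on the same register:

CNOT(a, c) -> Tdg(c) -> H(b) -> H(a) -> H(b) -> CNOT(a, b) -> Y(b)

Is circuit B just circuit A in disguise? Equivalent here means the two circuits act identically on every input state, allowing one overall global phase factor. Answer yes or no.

No: there is an input state on which the two circuits produce genuinely different outputs (not merely differing by a phase).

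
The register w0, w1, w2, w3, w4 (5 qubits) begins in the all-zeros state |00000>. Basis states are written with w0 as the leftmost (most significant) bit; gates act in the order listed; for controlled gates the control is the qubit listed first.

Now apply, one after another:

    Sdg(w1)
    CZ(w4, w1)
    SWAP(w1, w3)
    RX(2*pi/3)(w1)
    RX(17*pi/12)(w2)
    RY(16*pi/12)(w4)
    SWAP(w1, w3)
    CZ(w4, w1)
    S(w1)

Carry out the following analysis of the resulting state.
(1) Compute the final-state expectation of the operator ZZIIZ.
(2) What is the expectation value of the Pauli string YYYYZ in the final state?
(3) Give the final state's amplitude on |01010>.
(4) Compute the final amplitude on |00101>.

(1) In the final state, ZZIIZ has expectation -1/2.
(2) The expectation value of YYYYZ is 0.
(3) The final state's coefficient on |01010> equals 0.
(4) The amplitude on |00101> is -I*sqrt(3*sqrt(2) + 6)/16 - 3*I*sqrt(2 - sqrt(2))/16.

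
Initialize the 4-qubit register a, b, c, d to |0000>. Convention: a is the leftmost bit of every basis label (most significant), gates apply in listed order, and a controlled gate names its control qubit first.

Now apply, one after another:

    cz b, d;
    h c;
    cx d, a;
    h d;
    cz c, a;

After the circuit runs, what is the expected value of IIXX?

The observable IIXX averages to 1.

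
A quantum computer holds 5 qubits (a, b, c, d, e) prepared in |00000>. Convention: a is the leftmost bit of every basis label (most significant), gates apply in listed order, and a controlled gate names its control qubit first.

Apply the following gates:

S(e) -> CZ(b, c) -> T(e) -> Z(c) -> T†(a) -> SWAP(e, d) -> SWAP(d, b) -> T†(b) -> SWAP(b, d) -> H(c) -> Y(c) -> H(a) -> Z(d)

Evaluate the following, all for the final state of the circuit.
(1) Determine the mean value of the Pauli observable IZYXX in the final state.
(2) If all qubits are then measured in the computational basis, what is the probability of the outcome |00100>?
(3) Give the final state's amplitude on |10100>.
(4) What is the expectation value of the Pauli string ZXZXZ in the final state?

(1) In the final state, IZYXX has expectation 0.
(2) A full measurement returns |00100> with probability 1/4.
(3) |10100> carries amplitude I/2 in the final state.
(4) In the final state, ZXZXZ has expectation 0.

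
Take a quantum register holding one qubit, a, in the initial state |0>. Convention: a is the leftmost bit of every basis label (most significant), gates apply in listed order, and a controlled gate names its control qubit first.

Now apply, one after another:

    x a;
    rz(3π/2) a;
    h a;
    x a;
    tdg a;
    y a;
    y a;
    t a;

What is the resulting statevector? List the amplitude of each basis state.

The final amplitudes are -sqrt(2)*exp(3*I*pi/4)/2 on |0>, sqrt(2)*exp(3*I*pi/4)/2 on |1>. Key observation: steps 5-8 multiply out to the identity, so the circuit reduces to the remaining gates.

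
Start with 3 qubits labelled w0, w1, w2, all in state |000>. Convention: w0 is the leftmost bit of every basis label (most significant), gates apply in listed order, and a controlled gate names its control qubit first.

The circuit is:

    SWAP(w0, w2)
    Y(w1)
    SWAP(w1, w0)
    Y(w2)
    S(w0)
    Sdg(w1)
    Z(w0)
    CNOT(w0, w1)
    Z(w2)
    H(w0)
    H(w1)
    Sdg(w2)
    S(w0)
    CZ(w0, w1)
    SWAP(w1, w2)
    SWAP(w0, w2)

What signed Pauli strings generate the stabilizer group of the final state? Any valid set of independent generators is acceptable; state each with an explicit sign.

The stabilizer group can be generated by -XIZ, -ZIY, -IZI, among other valid generating sets.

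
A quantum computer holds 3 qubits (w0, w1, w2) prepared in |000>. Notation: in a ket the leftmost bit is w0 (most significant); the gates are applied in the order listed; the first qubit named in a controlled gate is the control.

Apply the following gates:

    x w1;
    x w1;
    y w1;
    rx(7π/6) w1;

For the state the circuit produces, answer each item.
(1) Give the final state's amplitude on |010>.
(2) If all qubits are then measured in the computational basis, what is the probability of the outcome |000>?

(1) |010> carries amplitude I*(-sqrt(6) + sqrt(2))/4 in the final state.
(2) Outcome |000> occurs with probability sqrt(3)/4 + 1/2.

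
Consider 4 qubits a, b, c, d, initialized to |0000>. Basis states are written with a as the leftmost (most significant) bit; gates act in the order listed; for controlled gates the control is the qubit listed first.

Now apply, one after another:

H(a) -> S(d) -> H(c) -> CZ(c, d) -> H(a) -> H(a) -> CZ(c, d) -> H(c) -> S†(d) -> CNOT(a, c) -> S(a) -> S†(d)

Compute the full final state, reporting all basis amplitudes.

The final amplitudes are sqrt(2)/2 on |0000>, sqrt(2)*I/2 on |1010>, and 0 on every other basis state. Key observation: the block from step 2 through step 9 cancels to the identity and can be dropped.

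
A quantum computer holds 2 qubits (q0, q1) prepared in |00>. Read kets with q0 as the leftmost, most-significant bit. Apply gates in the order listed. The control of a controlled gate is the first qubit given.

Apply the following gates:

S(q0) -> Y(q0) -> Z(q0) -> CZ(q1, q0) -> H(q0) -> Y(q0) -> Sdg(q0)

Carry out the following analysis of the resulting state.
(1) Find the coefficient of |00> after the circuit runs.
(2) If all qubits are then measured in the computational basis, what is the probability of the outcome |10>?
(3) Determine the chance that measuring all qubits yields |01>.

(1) |00> carries amplitude sqrt(2)/2 in the final state.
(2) A full measurement returns |10> with probability 1/2.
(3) Outcome |01> occurs with probability 0.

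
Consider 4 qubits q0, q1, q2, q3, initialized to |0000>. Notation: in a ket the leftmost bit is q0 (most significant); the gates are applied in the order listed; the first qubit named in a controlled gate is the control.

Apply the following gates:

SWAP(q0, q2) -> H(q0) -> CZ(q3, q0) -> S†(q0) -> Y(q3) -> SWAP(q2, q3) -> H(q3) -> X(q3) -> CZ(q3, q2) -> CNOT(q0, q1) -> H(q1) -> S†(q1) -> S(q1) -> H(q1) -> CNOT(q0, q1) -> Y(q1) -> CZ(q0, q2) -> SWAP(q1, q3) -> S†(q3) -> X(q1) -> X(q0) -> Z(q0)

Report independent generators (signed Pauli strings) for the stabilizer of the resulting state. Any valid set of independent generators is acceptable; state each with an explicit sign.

The stabilizer group can be generated by +YIII, -IXII, -IIZI, -IIIZ, among other valid generating sets. Key observation: the block from step 10 through step 15 cancels to the identity and can be dropped.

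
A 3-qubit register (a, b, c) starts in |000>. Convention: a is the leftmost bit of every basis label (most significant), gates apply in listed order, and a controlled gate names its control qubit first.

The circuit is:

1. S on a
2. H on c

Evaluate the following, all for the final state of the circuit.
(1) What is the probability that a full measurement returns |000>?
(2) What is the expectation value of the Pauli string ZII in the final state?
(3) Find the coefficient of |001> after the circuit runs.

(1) Outcome |000> occurs with probability 1/2.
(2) The expectation value of ZII is 1.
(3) The amplitude on |001> is sqrt(2)/2.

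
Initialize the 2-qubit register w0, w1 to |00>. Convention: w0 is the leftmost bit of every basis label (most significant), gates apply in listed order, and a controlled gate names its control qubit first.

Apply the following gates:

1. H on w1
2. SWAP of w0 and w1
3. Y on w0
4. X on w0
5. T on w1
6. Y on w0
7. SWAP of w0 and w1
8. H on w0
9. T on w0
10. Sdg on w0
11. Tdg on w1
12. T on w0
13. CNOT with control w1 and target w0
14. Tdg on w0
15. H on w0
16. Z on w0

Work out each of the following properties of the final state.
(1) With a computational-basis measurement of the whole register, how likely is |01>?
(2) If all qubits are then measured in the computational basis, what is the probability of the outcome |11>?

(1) Outcome |01> occurs with probability sqrt(2)/8 + 1/4.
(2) Outcome |11> occurs with probability 1/4 - sqrt(2)/8.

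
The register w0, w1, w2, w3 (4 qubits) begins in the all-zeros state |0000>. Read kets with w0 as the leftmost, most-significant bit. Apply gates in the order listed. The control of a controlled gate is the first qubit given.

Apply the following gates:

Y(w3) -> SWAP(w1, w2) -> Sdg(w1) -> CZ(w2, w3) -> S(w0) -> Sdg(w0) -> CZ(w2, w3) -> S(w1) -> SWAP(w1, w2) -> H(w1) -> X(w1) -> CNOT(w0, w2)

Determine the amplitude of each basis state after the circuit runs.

The resulting statevector has amplitude sqrt(2)*I/2 on |0001>, sqrt(2)*I/2 on |0101>, and 0 on every other basis state.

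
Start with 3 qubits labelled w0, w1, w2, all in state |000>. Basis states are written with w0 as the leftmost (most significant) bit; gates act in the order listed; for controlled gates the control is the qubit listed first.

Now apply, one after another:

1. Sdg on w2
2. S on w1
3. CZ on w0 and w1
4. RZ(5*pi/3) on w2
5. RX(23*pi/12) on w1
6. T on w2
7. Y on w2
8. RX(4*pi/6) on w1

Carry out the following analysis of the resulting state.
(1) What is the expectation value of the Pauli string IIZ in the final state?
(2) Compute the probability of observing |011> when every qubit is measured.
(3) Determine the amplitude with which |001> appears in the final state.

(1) The observable IIZ averages to -1.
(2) A full measurement returns |011> with probability -sqrt(2)/8 + sqrt(6)/8 + 1/2.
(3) The amplitude on |001> is (-sqrt(2 - sqrt(2))/4 + sqrt(3*sqrt(2) + 6)/4)*exp(2*I*pi/3).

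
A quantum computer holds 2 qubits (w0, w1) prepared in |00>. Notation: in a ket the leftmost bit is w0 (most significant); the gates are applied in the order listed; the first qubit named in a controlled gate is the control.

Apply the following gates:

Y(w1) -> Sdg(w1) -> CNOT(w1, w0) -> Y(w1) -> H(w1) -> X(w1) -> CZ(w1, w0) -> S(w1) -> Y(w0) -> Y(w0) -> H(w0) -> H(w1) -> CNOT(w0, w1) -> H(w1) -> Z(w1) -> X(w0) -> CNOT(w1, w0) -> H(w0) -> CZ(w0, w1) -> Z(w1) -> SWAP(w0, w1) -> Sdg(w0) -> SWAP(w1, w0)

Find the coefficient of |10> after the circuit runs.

The final state's coefficient on |10> equals sqrt(2)*I/2.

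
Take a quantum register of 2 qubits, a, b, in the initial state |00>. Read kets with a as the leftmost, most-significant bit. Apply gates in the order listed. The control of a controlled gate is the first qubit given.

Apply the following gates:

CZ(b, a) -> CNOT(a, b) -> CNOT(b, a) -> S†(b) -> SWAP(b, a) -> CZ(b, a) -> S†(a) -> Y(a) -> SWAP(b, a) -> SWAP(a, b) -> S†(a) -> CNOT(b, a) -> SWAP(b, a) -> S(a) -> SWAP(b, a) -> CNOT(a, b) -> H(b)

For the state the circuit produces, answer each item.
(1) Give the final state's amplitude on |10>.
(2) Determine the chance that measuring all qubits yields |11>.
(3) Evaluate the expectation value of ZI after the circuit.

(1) The amplitude on |10> is sqrt(2)/2.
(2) Outcome |11> occurs with probability 1/2.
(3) The expectation value of ZI is -1.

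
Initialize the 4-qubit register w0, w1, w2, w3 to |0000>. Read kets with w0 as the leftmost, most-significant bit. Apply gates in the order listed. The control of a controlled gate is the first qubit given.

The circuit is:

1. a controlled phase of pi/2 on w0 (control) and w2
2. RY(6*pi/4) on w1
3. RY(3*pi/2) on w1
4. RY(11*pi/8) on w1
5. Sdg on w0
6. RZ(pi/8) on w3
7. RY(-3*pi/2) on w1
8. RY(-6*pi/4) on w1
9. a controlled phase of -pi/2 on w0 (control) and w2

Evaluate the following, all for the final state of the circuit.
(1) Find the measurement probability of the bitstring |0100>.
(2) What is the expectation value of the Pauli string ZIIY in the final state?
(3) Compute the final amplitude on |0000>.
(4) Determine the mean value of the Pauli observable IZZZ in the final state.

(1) Outcome |0100> occurs with probability sin(5*pi/16)**2.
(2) In the final state, ZIIY has expectation 0.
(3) The final state's coefficient on |0000> equals exp(15*I*pi/16)*cos(5*pi/16).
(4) The expectation value of IZZZ is -sqrt(2 - sqrt(2))/2.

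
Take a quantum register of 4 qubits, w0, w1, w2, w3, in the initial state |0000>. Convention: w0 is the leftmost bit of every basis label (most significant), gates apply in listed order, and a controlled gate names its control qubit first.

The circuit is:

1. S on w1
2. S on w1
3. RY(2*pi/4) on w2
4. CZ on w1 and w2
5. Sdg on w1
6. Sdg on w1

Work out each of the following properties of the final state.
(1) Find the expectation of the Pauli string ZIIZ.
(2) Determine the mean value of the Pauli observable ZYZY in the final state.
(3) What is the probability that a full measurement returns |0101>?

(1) The expectation value of ZIIZ is 1.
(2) In the final state, ZYZY has expectation 0.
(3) A full measurement returns |0101> with probability 0.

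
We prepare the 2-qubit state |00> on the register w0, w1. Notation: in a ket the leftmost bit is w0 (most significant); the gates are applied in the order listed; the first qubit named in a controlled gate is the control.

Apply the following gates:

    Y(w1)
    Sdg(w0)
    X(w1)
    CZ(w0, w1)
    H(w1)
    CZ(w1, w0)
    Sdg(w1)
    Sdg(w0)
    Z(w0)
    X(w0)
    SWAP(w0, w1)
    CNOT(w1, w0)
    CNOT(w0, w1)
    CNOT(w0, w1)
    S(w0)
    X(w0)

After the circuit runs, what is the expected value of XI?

The expectation value of XI is -1.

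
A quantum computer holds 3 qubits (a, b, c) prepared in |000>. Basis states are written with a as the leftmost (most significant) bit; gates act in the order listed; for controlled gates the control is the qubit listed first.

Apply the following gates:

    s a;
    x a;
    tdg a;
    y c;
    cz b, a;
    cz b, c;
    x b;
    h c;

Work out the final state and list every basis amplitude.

The resulting statevector has amplitude sqrt(2)*exp(I*pi/4)/2 on |110>, -sqrt(2)*exp(I*pi/4)/2 on |111>, and 0 on every other basis state.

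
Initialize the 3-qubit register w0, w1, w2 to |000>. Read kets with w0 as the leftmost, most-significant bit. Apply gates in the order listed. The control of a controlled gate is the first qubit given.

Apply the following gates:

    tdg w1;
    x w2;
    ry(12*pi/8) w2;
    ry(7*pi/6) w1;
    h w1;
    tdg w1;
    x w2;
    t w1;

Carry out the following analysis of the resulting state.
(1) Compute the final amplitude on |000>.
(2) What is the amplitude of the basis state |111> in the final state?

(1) The amplitude on |000> is -sqrt(2)/4.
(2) The amplitude on |111> is 0.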